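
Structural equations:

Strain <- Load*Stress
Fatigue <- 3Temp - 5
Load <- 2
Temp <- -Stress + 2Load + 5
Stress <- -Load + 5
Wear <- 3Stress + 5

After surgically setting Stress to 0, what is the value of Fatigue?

Under do(Stress=0), the mechanism Stress <- -Load + 5 is discarded; Stress is fixed at 0.
Temp = -Stress + 2Load + 5  [with Stress=0, Load=2]  = 9
Fatigue = 3Temp - 5  [with Temp=9]  = 22

22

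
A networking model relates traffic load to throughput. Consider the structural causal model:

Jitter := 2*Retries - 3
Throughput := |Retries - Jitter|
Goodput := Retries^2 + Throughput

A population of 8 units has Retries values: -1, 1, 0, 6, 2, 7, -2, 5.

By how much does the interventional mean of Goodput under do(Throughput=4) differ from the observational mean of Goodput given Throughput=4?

-10

The intervention sets Throughput=4 in all 8 units regardless of Retries. Recomputing Goodput per unit gives 5, 5, 4, 40, 8, 53, 8, 29; average 19.
Observing Throughput=4 restricts to units where Throughput's equation naturally yields 4: Retries ∈ {-1, 7}. In that subpopulation Goodput = 5, 53, mean 29.
Difference = 19 − 29 = -10.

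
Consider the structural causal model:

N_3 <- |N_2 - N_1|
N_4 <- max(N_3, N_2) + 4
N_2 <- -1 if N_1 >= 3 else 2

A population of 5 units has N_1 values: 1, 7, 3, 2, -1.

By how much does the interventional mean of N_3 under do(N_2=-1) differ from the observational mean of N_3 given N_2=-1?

The intervention sets N_2=-1 in all 5 units regardless of N_1. Recomputing N_3 per unit gives 2, 8, 4, 3, 0; average 3.4.
Conditioning on N_2=-1 selects the 2 unit(s) with N_1 ∈ {7, 3}. Their N_3 values: 8, 4. Mean = 6.
Difference = 3.4 − 6 = -2.6.

-2.6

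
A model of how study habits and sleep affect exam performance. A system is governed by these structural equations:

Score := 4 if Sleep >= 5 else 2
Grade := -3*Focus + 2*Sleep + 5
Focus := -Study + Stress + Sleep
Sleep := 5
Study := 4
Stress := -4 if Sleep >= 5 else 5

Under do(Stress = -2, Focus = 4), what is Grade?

3

Setting Stress = -2, Focus = 4 by intervention discards those variables' equations.
Grade = -3*Focus + 2*Sleep + 5  [with Focus=4, Sleep=5]  = 3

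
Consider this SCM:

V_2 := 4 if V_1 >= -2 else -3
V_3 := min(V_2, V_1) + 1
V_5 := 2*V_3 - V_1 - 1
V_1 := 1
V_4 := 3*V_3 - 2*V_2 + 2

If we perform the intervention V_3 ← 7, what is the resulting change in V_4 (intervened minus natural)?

The intervention breaks the incoming arrows to V_3: V_3 := min(V_2, V_1) + 1 no longer applies, and V_3 = 7.
V_2 = 4 if V_1 >= -2 else -3  [with V_1=1]  = 4
V_4 = 3*V_3 - 2*V_2 + 2  [with V_3=7, V_2=4]  = 15
Without intervention: V_2 = 4 if V_1 >= -2 else -3  [with V_1=1]  = 4; V_3 = min(V_2, V_1) + 1  [with V_2=4, V_1=1]  = 2; V_4 = 3*V_3 - 2*V_2 + 2  [with V_3=2, V_2=4]  = 0.
Change = 15 − 0 = 15.

15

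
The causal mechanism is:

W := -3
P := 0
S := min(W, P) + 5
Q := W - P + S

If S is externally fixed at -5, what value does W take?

-3

Under do(S=-5), the mechanism S := min(W, P) + 5 is discarded; S is fixed at -5.
W is not downstream of the intervention, so its value is determined by the original equations.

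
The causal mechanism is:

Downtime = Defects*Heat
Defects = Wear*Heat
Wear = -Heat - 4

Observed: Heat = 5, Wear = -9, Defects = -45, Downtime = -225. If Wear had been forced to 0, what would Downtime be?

0

Under do(Wear=0), the mechanism Wear = -Heat - 4 is discarded; Wear is fixed at 0.
Defects = Wear*Heat  [with Wear=0, Heat=5]  = 0
Downtime = Defects*Heat  [with Defects=0, Heat=5]  = 0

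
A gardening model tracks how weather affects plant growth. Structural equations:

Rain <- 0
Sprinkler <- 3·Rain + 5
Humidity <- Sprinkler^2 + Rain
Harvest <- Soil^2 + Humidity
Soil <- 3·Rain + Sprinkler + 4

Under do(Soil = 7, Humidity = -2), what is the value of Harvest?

Setting Soil = 7, Humidity = -2 by intervention discards those variables' equations.
Harvest = Soil^2 + Humidity  [with Soil=7, Humidity=-2]  = 47

47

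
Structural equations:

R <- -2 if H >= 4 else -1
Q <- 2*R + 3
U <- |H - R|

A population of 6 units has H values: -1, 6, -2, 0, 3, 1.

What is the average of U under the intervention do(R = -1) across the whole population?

2.5

Under do(R=-1), R's equation is replaced by R=-1 for every unit. Per-unit U: 0, 7, 1, 1, 4, 2. Mean = 2.5.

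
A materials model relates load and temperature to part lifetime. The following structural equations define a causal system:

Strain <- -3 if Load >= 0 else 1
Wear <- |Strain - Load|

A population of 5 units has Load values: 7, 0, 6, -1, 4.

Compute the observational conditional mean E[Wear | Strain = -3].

Conditioning on Strain=-3 selects the 4 unit(s) with Load ∈ {7, 0, 6, 4}. Their Wear values: 10, 3, 9, 7. Mean = 7.25.

7.25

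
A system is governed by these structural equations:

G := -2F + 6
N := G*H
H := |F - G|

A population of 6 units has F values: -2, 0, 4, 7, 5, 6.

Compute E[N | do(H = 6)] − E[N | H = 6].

The intervention sets H=6 in all 6 units regardless of F. Recomputing N per unit gives 60, 36, -12, -48, -24, -36; average -4.
E[N|H=6] averages over only the 2 units with H=6 (F = 0, 4): N = 36, -12, mean 12.
Difference = -4 − 12 = -16.

-16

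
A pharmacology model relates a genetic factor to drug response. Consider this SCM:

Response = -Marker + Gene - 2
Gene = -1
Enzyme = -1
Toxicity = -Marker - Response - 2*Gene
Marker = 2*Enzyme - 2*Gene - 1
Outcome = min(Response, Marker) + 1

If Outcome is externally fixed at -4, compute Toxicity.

5

do(Outcome=-4) replaces the equation Outcome = min(Response, Marker) + 1 with the constant Outcome = -4.
Since Toxicity is not a descendant of the intervened variable, it is unaffected.
Marker = 2*Enzyme - 2*Gene - 1  [with Enzyme=-1, Gene=-1]  = -1
Response = -Marker + Gene - 2  [with Marker=-1, Gene=-1]  = -2
Toxicity = -Marker - Response - 2*Gene  [with Marker=-1, Response=-2, Gene=-1]  = 5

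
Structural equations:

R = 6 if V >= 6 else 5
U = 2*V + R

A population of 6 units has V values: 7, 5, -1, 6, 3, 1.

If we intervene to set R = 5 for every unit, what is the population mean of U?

Every unit gets R=5 under the intervention. U values become 19, 15, 3, 17, 11, 7; E[U|do(R=5)] = 12.

12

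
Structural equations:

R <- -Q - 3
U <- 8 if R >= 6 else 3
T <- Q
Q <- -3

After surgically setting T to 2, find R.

0

Under do(T=2), the mechanism T <- Q is discarded; T is fixed at 2.
Since R is not a descendant of the intervened variable, it is unaffected.
R = -Q - 3  [with Q=-3]  = 0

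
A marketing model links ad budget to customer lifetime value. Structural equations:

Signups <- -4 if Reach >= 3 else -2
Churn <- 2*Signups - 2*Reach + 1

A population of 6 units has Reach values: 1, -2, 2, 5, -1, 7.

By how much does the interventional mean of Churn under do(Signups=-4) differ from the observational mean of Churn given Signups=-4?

8

The intervention sets Signups=-4 in all 6 units regardless of Reach. Recomputing Churn per unit gives -9, -3, -11, -17, -5, -21; average -11.
Observing Signups=-4 restricts to units where Signups's equation naturally yields -4: Reach ∈ {5, 7}. In that subpopulation Churn = -17, -21, mean -19.
Difference = -11 − (-19) = 8.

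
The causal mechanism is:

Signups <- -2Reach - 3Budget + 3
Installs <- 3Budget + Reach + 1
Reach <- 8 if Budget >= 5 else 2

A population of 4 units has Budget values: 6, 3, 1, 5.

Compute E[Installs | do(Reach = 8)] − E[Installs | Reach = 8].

-5.25

The intervention sets Reach=8 in all 4 units regardless of Budget. Recomputing Installs per unit gives 27, 18, 12, 24; average 20.25.
Conditioning on Reach=8 selects the 2 unit(s) with Budget ∈ {6, 5}. Their Installs values: 27, 24. Mean = 25.5.
Difference = 20.25 − 25.5 = -5.25.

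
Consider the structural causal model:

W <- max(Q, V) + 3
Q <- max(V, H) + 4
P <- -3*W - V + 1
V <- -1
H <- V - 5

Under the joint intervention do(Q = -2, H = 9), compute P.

Setting Q = -2, H = 9 by intervention discards those variables' equations.
W = max(Q, V) + 3  [with Q=-2, V=-1]  = 2
P = -3*W - V + 1  [with W=2, V=-1]  = -4

-4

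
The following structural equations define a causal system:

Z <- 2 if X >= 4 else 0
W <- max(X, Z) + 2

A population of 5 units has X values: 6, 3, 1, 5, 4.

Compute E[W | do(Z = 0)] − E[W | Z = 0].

1.8

Every unit gets Z=0 under the intervention. W values become 8, 5, 3, 7, 6; E[W|do(Z=0)] = 5.8.
Conditioning on Z=0 selects the 2 unit(s) with X ∈ {3, 1}. Their W values: 5, 3. Mean = 4.
Difference = 5.8 − 4 = 1.8.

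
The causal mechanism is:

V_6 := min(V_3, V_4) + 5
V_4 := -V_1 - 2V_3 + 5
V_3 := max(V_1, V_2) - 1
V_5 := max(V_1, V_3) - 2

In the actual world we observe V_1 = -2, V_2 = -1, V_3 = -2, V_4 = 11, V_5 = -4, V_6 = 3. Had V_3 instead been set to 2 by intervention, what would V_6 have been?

7

The intervention breaks the incoming arrows to V_3: V_3 := max(V_1, V_2) - 1 no longer applies, and V_3 = 2.
V_4 = -V_1 - 2V_3 + 5  [with V_1=-2, V_3=2]  = 3
V_6 = min(V_3, V_4) + 5  [with V_3=2, V_4=3]  = 7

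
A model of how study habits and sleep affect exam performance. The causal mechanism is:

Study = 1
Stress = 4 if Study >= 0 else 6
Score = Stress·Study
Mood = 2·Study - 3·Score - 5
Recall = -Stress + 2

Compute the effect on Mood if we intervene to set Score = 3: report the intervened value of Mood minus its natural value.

The intervention breaks the incoming arrows to Score: Score = Stress·Study no longer applies, and Score = 3.
Mood = 2·Study - 3·Score - 5  [with Study=1, Score=3]  = -12
Without intervention: Stress = 4 if Study >= 0 else 6  [with Study=1]  = 4; Score = Stress·Study  [with Stress=4, Study=1]  = 4; Mood = 2·Study - 3·Score - 5  [with Study=1, Score=4]  = -15.
Change = -12 − (-15) = 3.

3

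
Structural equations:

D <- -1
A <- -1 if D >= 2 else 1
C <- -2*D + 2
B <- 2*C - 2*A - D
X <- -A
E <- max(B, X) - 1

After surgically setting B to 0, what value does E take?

-1

Under do(B=0), the mechanism B <- 2*C - 2*A - D is discarded; B is fixed at 0.
A = -1 if D >= 2 else 1  [with D=-1]  = 1
X = -A  [with A=1]  = -1
E = max(B, X) - 1  [with B=0, X=-1]  = -1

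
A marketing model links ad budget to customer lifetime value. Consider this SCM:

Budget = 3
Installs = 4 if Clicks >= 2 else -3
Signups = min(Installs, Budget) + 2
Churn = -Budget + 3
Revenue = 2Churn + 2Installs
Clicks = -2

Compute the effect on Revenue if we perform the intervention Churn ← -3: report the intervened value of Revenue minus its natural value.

-6

The intervention breaks the incoming arrows to Churn: Churn = -Budget + 3 no longer applies, and Churn = -3.
Installs = 4 if Clicks >= 2 else -3  [with Clicks=-2]  = -3
Revenue = 2Churn + 2Installs  [with Churn=-3, Installs=-3]  = -12
Without intervention: Installs = 4 if Clicks >= 2 else -3  [with Clicks=-2]  = -3; Churn = -Budget + 3  [with Budget=3]  = 0; Revenue = 2Churn + 2Installs  [with Churn=0, Installs=-3]  = -6.
Change = -12 − (-6) = -6.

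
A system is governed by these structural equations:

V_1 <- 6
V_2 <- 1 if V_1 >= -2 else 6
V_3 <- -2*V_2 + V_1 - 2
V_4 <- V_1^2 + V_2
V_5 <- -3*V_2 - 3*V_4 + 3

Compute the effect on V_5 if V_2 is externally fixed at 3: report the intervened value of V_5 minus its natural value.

do(V_2=3) replaces the equation V_2 <- 1 if V_1 >= -2 else 6 with the constant V_2 = 3.
V_4 = V_1^2 + V_2  [with V_1=6, V_2=3]  = 39
V_5 = -3*V_2 - 3*V_4 + 3  [with V_2=3, V_4=39]  = -123
Without intervention: V_2 = 1 if V_1 >= -2 else 6  [with V_1=6]  = 1; V_4 = V_1^2 + V_2  [with V_1=6, V_2=1]  = 37; V_5 = -3*V_2 - 3*V_4 + 3  [with V_2=1, V_4=37]  = -111.
Change = -123 − (-111) = -12.

-12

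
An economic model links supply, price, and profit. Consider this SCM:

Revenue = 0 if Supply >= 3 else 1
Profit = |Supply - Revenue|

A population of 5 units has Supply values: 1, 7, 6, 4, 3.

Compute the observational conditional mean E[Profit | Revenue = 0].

5

Observing Revenue=0 restricts to units where Revenue's equation naturally yields 0: Supply ∈ {7, 6, 4, 3}. In that subpopulation Profit = 7, 6, 4, 3, mean 5.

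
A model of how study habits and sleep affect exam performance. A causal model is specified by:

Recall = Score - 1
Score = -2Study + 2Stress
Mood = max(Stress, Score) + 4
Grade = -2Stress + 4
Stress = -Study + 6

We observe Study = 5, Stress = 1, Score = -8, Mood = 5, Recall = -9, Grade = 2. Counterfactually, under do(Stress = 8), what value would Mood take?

12

Under do(Stress=8), the mechanism Stress = -Study + 6 is discarded; Stress is fixed at 8.
Score = -2Study + 2Stress  [with Study=5, Stress=8]  = 6
Mood = max(Stress, Score) + 4  [with Stress=8, Score=6]  = 12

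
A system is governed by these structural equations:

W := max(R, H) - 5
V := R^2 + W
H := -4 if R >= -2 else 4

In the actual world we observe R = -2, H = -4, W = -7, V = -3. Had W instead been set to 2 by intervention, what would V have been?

The intervention breaks the incoming arrows to W: W := max(R, H) - 5 no longer applies, and W = 2.
V = R^2 + W  [with R=-2, W=2]  = 6

6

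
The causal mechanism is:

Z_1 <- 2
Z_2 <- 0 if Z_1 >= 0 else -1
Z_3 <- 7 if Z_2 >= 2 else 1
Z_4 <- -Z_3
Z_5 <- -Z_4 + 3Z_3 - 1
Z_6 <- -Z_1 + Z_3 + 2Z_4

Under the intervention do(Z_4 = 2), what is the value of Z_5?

Intervening sets Z_4 = 2 and removes its equation (Z_4 <- -Z_3).
Z_2 = 0 if Z_1 >= 0 else -1  [with Z_1=2]  = 0
Z_3 = 7 if Z_2 >= 2 else 1  [with Z_2=0]  = 1
Z_5 = -Z_4 + 3Z_3 - 1  [with Z_4=2, Z_3=1]  = 0

0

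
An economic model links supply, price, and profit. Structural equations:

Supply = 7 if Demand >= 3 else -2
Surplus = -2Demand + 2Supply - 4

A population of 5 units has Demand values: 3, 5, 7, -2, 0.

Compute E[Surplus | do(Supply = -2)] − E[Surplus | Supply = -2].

Every unit gets Supply=-2 under the intervention. Surplus values become -14, -18, -22, -4, -8; E[Surplus|do(Supply=-2)] = -13.2.
Observing Supply=-2 restricts to units where Supply's equation naturally yields -2: Demand ∈ {-2, 0}. In that subpopulation Surplus = -4, -8, mean -6.
Difference = -13.2 − (-6) = -7.2.

-7.2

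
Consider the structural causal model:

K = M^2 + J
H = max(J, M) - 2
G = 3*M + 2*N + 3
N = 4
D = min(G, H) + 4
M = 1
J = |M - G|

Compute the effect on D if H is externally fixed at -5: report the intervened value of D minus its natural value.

-16

Under do(H=-5), the mechanism H = max(J, M) - 2 is discarded; H is fixed at -5.
G = 3*M + 2*N + 3  [with M=1, N=4]  = 14
D = min(G, H) + 4  [with G=14, H=-5]  = -1
Without intervention: G = 3*M + 2*N + 3  [with M=1, N=4]  = 14; J = |M - G|  [with M=1, G=14]  = 13; H = max(J, M) - 2  [with J=13, M=1]  = 11; D = min(G, H) + 4  [with G=14, H=11]  = 15.
Change = -1 − 15 = -16.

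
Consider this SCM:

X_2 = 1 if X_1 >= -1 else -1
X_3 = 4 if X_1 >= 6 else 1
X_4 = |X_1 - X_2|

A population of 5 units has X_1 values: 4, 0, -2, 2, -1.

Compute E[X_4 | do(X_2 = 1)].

do(X_2=1) breaks X_2's dependence on X_1. With X_2=1 fixed, X_4 across the units is 3, 1, 3, 1, 2, mean 2.

2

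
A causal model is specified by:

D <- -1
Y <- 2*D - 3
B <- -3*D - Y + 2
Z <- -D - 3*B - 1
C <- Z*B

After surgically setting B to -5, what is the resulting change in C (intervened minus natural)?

do(B=-5) replaces the equation B <- -3*D - Y + 2 with the constant B = -5.
Z = -D - 3*B - 1  [with D=-1, B=-5]  = 15
C = Z*B  [with Z=15, B=-5]  = -75
Without intervention: Y = 2*D - 3  [with D=-1]  = -5; B = -3*D - Y + 2  [with D=-1, Y=-5]  = 10; Z = -D - 3*B - 1  [with D=-1, B=10]  = -30; C = Z*B  [with Z=-30, B=10]  = -300.
Change = -75 − (-300) = 225.

225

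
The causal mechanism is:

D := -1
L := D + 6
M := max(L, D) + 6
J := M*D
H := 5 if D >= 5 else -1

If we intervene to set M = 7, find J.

-7

The intervention breaks the incoming arrows to M: M := max(L, D) + 6 no longer applies, and M = 7.
J = M*D  [with M=7, D=-1]  = -7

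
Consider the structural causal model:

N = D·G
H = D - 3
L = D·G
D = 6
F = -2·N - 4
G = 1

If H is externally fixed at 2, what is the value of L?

6

do(H=2) replaces the equation H = D - 3 with the constant H = 2.
No directed path runs from H to L, so L keeps its natural value.
L = D·G  [with D=6, G=1]  = 6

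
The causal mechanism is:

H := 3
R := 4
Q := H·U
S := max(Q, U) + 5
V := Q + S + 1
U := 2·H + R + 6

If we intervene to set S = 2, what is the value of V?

The intervention breaks the incoming arrows to S: S := max(Q, U) + 5 no longer applies, and S = 2.
U = 2·H + R + 6  [with H=3, R=4]  = 16
Q = H·U  [with H=3, U=16]  = 48
V = Q + S + 1  [with Q=48, S=2]  = 51

51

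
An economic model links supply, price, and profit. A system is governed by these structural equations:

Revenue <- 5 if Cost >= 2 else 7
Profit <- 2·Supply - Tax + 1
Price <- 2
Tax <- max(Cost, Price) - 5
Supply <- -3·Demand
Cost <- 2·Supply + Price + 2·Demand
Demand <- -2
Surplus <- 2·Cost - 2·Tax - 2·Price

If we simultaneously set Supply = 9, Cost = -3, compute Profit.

22

Under do(Supply = 9, Cost = -3), each intervened variable's structural equation is replaced by its fixed value.
Tax = max(Cost, Price) - 5  [with Cost=-3, Price=2]  = -3
Profit = 2·Supply - Tax + 1  [with Supply=9, Tax=-3]  = 22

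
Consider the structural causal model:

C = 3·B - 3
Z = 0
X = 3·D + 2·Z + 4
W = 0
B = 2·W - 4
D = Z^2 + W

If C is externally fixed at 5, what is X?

4

do(C=5) replaces the equation C = 3·B - 3 with the constant C = 5.
No directed path runs from C to X, so X keeps its natural value.
D = Z^2 + W  [with Z=0, W=0]  = 0
X = 3·D + 2·Z + 4  [with D=0, Z=0]  = 4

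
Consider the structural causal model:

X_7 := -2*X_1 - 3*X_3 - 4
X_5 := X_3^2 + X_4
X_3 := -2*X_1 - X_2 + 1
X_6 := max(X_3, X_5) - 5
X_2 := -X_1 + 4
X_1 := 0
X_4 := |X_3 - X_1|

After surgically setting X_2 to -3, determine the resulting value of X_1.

Under do(X_2=-3), the mechanism X_2 := -X_1 + 4 is discarded; X_2 is fixed at -3.
X_1 is not downstream of the intervention, so its value is determined by the original equations.

0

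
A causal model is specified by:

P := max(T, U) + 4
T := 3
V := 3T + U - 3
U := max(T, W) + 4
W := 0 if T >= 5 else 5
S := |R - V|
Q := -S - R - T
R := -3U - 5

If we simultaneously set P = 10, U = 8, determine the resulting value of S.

43

The joint intervention fixes P = 10, U = 8, removing each variable's own equation.
R = -3U - 5  [with U=8]  = -29
V = 3T + U - 3  [with T=3, U=8]  = 14
S = |R - V|  [with R=-29, V=14]  = 43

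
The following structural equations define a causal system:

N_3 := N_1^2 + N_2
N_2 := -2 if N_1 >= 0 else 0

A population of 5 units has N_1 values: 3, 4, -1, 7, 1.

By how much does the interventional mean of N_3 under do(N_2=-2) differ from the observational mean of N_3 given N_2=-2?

Every unit gets N_2=-2 under the intervention. N_3 values become 7, 14, -1, 47, -1; E[N_3|do(N_2=-2)] = 13.2.
Conditioning on N_2=-2 selects the 4 unit(s) with N_1 ∈ {3, 4, 7, 1}. Their N_3 values: 7, 14, 47, -1. Mean = 16.75.
Difference = 13.2 − 16.75 = -3.55.

-3.55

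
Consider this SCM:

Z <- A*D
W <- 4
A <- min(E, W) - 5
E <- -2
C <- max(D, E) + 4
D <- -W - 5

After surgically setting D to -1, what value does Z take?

The intervention breaks the incoming arrows to D: D <- -W - 5 no longer applies, and D = -1.
A = min(E, W) - 5  [with E=-2, W=4]  = -7
Z = A*D  [with A=-7, D=-1]  = 7

7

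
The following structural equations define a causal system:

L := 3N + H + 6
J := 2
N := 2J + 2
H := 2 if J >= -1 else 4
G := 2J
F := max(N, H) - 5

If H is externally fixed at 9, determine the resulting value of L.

33

The intervention breaks the incoming arrows to H: H := 2 if J >= -1 else 4 no longer applies, and H = 9.
N = 2J + 2  [with J=2]  = 6
L = 3N + H + 6  [with N=6, H=9]  = 33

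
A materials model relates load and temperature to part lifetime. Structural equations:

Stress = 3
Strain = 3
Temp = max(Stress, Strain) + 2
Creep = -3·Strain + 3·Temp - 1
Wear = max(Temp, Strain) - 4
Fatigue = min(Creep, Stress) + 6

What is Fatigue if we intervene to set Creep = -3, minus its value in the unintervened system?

Under do(Creep=-3), the mechanism Creep = -3·Strain + 3·Temp - 1 is discarded; Creep is fixed at -3.
Fatigue = min(Creep, Stress) + 6  [with Creep=-3, Stress=3]  = 3
Without intervention: Temp = max(Stress, Strain) + 2  [with Stress=3, Strain=3]  = 5; Creep = -3·Strain + 3·Temp - 1  [with Strain=3, Temp=5]  = 5; Fatigue = min(Creep, Stress) + 6  [with Creep=5, Stress=3]  = 9.
Change = 3 − 9 = -6.

-6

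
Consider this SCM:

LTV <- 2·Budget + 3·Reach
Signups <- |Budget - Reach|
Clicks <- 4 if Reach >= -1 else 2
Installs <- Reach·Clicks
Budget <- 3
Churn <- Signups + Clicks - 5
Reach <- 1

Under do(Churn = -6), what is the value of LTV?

9

Intervening sets Churn = -6 and removes its equation (Churn <- Signups + Clicks - 5).
No directed path runs from Churn to LTV, so LTV keeps its natural value.
LTV = 2·Budget + 3·Reach  [with Budget=3, Reach=1]  = 9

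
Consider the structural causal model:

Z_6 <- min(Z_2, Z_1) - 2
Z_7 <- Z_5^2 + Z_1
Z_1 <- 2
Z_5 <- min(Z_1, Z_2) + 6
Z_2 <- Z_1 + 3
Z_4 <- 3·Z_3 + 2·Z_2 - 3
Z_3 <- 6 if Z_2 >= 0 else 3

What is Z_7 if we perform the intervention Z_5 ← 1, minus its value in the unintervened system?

-63

Under do(Z_5=1), the mechanism Z_5 <- min(Z_1, Z_2) + 6 is discarded; Z_5 is fixed at 1.
Z_7 = Z_5^2 + Z_1  [with Z_5=1, Z_1=2]  = 3
Without intervention: Z_2 = Z_1 + 3  [with Z_1=2]  = 5; Z_5 = min(Z_1, Z_2) + 6  [with Z_1=2, Z_2=5]  = 8; Z_7 = Z_5^2 + Z_1  [with Z_5=8, Z_1=2]  = 66.
Change = 3 − 66 = -63.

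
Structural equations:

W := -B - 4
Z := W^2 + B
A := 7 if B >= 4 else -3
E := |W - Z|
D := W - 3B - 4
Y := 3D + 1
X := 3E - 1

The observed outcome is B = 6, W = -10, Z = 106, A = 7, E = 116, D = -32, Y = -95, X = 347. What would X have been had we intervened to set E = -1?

do(E=-1) replaces the equation E := |W - Z| with the constant E = -1.
X = 3E - 1  [with E=-1]  = -4

-4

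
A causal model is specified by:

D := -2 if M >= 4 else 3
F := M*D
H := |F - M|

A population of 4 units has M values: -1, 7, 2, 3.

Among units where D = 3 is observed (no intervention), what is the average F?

4

E[F|D=3] averages over only the 3 units with D=3 (M = -1, 2, 3): F = -3, 6, 9, mean 4.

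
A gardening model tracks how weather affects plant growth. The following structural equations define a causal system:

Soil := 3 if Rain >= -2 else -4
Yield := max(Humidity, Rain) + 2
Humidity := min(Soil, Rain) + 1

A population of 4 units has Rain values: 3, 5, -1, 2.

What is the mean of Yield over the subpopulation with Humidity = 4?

6.5

Observing Humidity=4 restricts to units where Humidity's equation naturally yields 4: Rain ∈ {3, 5}. In that subpopulation Yield = 6, 7, mean 6.5.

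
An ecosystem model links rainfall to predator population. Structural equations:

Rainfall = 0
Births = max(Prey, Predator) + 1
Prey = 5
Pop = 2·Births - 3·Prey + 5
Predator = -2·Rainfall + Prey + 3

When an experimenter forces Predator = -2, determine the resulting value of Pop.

2

do(Predator=-2) replaces the equation Predator = -2·Rainfall + Prey + 3 with the constant Predator = -2.
Births = max(Prey, Predator) + 1  [with Prey=5, Predator=-2]  = 6
Pop = 2·Births - 3·Prey + 5  [with Births=6, Prey=5]  = 2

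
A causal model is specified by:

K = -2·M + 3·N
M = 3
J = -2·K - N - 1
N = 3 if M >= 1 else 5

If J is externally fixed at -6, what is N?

The intervention breaks the incoming arrows to J: J = -2·K - N - 1 no longer applies, and J = -6.
Since N is not a descendant of the intervened variable, it is unaffected.
N = 3 if M >= 1 else 5  [with M=3]  = 3

3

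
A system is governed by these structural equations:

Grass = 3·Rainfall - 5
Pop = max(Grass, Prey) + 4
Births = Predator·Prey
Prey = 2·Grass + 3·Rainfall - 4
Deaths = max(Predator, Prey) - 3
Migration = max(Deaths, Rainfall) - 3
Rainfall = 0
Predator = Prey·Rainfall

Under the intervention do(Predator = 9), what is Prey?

Under do(Predator=9), the mechanism Predator = Prey·Rainfall is discarded; Predator is fixed at 9.
Since Prey is not a descendant of the intervened variable, it is unaffected.
Grass = 3·Rainfall - 5  [with Rainfall=0]  = -5
Prey = 2·Grass + 3·Rainfall - 4  [with Grass=-5, Rainfall=0]  = -14

-14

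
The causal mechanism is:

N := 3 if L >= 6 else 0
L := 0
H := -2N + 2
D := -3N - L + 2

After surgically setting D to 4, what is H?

The intervention breaks the incoming arrows to D: D := -3N - L + 2 no longer applies, and D = 4.
H is not downstream of the intervention, so its value is determined by the original equations.
N = 3 if L >= 6 else 0  [with L=0]  = 0
H = -2N + 2  [with N=0]  = 2

2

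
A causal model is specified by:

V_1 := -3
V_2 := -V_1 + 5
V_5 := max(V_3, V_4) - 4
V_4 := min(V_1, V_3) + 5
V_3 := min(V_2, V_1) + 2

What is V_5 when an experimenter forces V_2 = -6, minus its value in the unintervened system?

-1

do(V_2=-6) replaces the equation V_2 := -V_1 + 5 with the constant V_2 = -6.
V_3 = min(V_2, V_1) + 2  [with V_2=-6, V_1=-3]  = -4
V_4 = min(V_1, V_3) + 5  [with V_1=-3, V_3=-4]  = 1
V_5 = max(V_3, V_4) - 4  [with V_3=-4, V_4=1]  = -3
Without intervention: V_2 = -V_1 + 5  [with V_1=-3]  = 8; V_3 = min(V_2, V_1) + 2  [with V_2=8, V_1=-3]  = -1; V_4 = min(V_1, V_3) + 5  [with V_1=-3, V_3=-1]  = 2; V_5 = max(V_3, V_4) - 4  [with V_3=-1, V_4=2]  = -2.
Change = -3 − (-2) = -1.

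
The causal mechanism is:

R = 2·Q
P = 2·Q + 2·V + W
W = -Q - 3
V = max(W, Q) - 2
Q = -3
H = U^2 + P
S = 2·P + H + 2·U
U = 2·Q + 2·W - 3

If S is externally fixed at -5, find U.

-9

Under do(S=-5), the mechanism S = 2·P + H + 2·U is discarded; S is fixed at -5.
No directed path runs from S to U, so U keeps its natural value.
W = -Q - 3  [with Q=-3]  = 0
U = 2·Q + 2·W - 3  [with Q=-3, W=0]  = -9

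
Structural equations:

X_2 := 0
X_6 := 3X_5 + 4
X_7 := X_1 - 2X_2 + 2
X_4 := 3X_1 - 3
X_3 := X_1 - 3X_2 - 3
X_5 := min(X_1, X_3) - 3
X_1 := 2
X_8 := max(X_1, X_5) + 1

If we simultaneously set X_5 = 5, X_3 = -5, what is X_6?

The joint intervention fixes X_5 = 5, X_3 = -5, removing each variable's own equation.
X_6 = 3X_5 + 4  [with X_5=5]  = 19

19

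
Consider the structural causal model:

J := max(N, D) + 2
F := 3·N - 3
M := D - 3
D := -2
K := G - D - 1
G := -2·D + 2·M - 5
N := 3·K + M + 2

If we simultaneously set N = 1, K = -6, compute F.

0

Setting N = 1, K = -6 by intervention discards those variables' equations.
F = 3·N - 3  [with N=1]  = 0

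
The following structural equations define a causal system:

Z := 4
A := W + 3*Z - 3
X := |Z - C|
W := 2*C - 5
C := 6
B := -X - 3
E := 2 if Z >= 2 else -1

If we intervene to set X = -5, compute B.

The intervention breaks the incoming arrows to X: X := |Z - C| no longer applies, and X = -5.
B = -X - 3  [with X=-5]  = 2

2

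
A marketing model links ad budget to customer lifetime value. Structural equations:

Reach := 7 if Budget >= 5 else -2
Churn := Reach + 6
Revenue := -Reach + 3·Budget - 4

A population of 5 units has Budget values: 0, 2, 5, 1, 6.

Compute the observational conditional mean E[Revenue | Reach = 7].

5.5

Conditioning on Reach=7 selects the 2 unit(s) with Budget ∈ {5, 6}. Their Revenue values: 4, 7. Mean = 5.5.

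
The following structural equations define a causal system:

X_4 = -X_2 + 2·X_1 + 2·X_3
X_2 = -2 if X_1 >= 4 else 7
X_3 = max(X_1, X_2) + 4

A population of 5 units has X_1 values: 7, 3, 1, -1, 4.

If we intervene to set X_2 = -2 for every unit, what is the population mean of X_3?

Under do(X_2=-2), X_2's equation is replaced by X_2=-2 for every unit. Per-unit X_3: 11, 7, 5, 3, 8. Mean = 6.8.

6.8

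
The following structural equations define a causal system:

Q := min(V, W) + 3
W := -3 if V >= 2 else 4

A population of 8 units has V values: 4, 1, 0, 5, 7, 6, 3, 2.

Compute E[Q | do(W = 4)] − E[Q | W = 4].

2.25

do(W=4) breaks W's dependence on V. With W=4 fixed, Q across the units is 7, 4, 3, 7, 7, 7, 6, 5, mean 5.75.
Observing W=4 restricts to units where W's equation naturally yields 4: V ∈ {1, 0}. In that subpopulation Q = 4, 3, mean 3.5.
Difference = 5.75 − 3.5 = 2.25.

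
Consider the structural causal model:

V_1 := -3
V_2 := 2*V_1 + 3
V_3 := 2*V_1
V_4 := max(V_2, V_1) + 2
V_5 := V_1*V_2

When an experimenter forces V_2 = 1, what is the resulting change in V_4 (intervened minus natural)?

Under do(V_2=1), the mechanism V_2 := 2*V_1 + 3 is discarded; V_2 is fixed at 1.
V_4 = max(V_2, V_1) + 2  [with V_2=1, V_1=-3]  = 3
Without intervention: V_2 = 2*V_1 + 3  [with V_1=-3]  = -3; V_4 = max(V_2, V_1) + 2  [with V_2=-3, V_1=-3]  = -1.
Change = 3 − (-1) = 4.

4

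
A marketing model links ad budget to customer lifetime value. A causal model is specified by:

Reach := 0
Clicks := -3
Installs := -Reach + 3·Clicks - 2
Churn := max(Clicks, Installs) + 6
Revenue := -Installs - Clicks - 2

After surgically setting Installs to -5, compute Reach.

Under do(Installs=-5), the mechanism Installs := -Reach + 3·Clicks - 2 is discarded; Installs is fixed at -5.
Reach is not downstream of the intervention, so its value is determined by the original equations.

0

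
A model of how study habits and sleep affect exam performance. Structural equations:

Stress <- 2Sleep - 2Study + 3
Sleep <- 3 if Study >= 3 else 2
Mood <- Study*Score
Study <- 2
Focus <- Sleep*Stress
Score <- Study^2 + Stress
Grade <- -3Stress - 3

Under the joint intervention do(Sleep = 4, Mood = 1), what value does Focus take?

The joint intervention fixes Sleep = 4, Mood = 1, removing each variable's own equation.
Stress = 2Sleep - 2Study + 3  [with Sleep=4, Study=2]  = 7
Focus = Sleep*Stress  [with Sleep=4, Stress=7]  = 28

28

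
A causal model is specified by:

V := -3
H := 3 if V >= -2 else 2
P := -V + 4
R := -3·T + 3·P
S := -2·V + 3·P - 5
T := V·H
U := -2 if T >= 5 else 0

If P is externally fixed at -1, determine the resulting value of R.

Under do(P=-1), the mechanism P := -V + 4 is discarded; P is fixed at -1.
H = 3 if V >= -2 else 2  [with V=-3]  = 2
T = V·H  [with V=-3, H=2]  = -6
R = -3·T + 3·P  [with T=-6, P=-1]  = 15

15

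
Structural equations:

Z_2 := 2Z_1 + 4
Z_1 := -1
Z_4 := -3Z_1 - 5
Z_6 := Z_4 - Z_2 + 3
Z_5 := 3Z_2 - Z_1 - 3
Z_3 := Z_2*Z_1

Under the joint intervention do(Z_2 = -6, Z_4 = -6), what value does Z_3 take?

6

The joint intervention fixes Z_2 = -6, Z_4 = -6, removing each variable's own equation.
Z_3 = Z_2*Z_1  [with Z_2=-6, Z_1=-1]  = 6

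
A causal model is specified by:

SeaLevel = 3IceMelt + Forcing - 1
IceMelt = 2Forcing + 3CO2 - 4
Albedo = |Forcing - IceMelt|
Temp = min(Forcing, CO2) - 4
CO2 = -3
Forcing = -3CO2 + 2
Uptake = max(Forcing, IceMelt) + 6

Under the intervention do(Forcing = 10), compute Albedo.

do(Forcing=10) replaces the equation Forcing = -3CO2 + 2 with the constant Forcing = 10.
IceMelt = 2Forcing + 3CO2 - 4  [with Forcing=10, CO2=-3]  = 7
Albedo = |Forcing - IceMelt|  [with Forcing=10, IceMelt=7]  = 3

3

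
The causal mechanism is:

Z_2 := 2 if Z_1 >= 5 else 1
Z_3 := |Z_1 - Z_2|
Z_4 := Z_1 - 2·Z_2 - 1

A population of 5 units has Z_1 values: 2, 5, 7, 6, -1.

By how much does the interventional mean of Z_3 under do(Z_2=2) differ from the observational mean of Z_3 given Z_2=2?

Every unit gets Z_2=2 under the intervention. Z_3 values become 0, 3, 5, 4, 3; E[Z_3|do(Z_2=2)] = 3.
Conditioning on Z_2=2 selects the 3 unit(s) with Z_1 ∈ {5, 7, 6}. Their Z_3 values: 3, 5, 4. Mean = 4.
Difference = 3 − 4 = -1.

-1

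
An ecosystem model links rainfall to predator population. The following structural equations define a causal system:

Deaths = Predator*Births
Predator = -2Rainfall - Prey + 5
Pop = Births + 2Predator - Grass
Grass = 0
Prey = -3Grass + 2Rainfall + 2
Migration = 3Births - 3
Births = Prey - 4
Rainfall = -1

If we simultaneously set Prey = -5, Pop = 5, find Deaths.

Under do(Prey = -5, Pop = 5), each intervened variable's structural equation is replaced by its fixed value.
Predator = -2Rainfall - Prey + 5  [with Rainfall=-1, Prey=-5]  = 12
Births = Prey - 4  [with Prey=-5]  = -9
Deaths = Predator*Births  [with Predator=12, Births=-9]  = -108

-108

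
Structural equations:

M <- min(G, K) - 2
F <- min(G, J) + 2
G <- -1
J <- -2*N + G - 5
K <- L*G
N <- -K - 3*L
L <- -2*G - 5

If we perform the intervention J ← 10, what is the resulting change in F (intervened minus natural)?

Intervening sets J = 10 and removes its equation (J <- -2*N + G - 5).
F = min(G, J) + 2  [with G=-1, J=10]  = 1
Without intervention: L = -2*G - 5  [with G=-1]  = -3; K = L*G  [with L=-3, G=-1]  = 3; N = -K - 3*L  [with K=3, L=-3]  = 6; J = -2*N + G - 5  [with N=6, G=-1]  = -18; F = min(G, J) + 2  [with G=-1, J=-18]  = -16.
Change = 1 − (-16) = 17.

17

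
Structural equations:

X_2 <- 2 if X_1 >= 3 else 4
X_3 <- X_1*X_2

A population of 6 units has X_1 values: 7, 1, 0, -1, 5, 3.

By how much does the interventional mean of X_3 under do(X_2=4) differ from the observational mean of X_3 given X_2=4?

10

Under do(X_2=4), X_2's equation is replaced by X_2=4 for every unit. Per-unit X_3: 28, 4, 0, -4, 20, 12. Mean = 10.
Observing X_2=4 restricts to units where X_2's equation naturally yields 4: X_1 ∈ {1, 0, -1}. In that subpopulation X_3 = 4, 0, -4, mean 0.
Difference = 10 − 0 = 10.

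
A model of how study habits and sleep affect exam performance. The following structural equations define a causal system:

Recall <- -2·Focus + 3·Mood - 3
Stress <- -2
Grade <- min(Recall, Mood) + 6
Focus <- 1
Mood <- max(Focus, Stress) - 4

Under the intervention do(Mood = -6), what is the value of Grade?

do(Mood=-6) replaces the equation Mood <- max(Focus, Stress) - 4 with the constant Mood = -6.
Recall = -2·Focus + 3·Mood - 3  [with Focus=1, Mood=-6]  = -23
Grade = min(Recall, Mood) + 6  [with Recall=-23, Mood=-6]  = -17

-17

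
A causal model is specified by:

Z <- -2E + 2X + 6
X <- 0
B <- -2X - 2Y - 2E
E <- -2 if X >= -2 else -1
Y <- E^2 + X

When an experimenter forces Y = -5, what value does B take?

14

Intervening sets Y = -5 and removes its equation (Y <- E^2 + X).
E = -2 if X >= -2 else -1  [with X=0]  = -2
B = -2X - 2Y - 2E  [with X=0, Y=-5, E=-2]  = 14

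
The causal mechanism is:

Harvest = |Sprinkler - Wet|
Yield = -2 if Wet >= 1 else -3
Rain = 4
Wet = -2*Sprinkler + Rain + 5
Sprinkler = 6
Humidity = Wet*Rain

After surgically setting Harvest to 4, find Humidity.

do(Harvest=4) replaces the equation Harvest = |Sprinkler - Wet| with the constant Harvest = 4.
No directed path runs from Harvest to Humidity, so Humidity keeps its natural value.
Wet = -2*Sprinkler + Rain + 5  [with Sprinkler=6, Rain=4]  = -3
Humidity = Wet*Rain  [with Wet=-3, Rain=4]  = -12

-12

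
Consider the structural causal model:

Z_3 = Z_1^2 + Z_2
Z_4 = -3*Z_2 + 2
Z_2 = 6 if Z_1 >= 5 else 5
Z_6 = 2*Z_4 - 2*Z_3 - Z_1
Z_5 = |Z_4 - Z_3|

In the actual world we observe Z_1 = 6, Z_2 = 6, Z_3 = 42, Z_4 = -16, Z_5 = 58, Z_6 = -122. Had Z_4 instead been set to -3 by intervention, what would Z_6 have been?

Under do(Z_4=-3), the mechanism Z_4 = -3*Z_2 + 2 is discarded; Z_4 is fixed at -3.
Z_2 = 6 if Z_1 >= 5 else 5  [with Z_1=6]  = 6
Z_3 = Z_1^2 + Z_2  [with Z_1=6, Z_2=6]  = 42
Z_6 = 2*Z_4 - 2*Z_3 - Z_1  [with Z_4=-3, Z_3=42, Z_1=6]  = -96

-96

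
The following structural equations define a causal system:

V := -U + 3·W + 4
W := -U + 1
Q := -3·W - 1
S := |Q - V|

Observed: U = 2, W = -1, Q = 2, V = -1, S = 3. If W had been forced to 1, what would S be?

9

do(W=1) replaces the equation W := -U + 1 with the constant W = 1.
Q = -3·W - 1  [with W=1]  = -4
V = -U + 3·W + 4  [with U=2, W=1]  = 5
S = |Q - V|  [with Q=-4, V=5]  = 9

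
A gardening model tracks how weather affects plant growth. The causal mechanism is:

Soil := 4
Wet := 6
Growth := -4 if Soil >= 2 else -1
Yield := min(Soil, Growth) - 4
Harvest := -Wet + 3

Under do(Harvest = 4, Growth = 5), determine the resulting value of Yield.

Under do(Harvest = 4, Growth = 5), each intervened variable's structural equation is replaced by its fixed value.
Yield = min(Soil, Growth) - 4  [with Soil=4, Growth=5]  = 0

0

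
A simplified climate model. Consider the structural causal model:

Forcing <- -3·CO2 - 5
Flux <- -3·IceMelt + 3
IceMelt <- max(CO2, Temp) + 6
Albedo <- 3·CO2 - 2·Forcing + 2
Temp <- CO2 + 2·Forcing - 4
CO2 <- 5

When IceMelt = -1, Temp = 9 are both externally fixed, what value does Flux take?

6

The joint intervention fixes IceMelt = -1, Temp = 9, removing each variable's own equation.
Flux = -3·IceMelt + 3  [with IceMelt=-1]  = 6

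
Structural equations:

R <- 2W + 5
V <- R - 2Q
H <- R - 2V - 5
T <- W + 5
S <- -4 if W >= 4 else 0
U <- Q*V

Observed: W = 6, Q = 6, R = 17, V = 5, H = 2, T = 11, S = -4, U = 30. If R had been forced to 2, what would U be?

The intervention breaks the incoming arrows to R: R <- 2W + 5 no longer applies, and R = 2.
V = R - 2Q  [with R=2, Q=6]  = -10
U = Q*V  [with Q=6, V=-10]  = -60

-60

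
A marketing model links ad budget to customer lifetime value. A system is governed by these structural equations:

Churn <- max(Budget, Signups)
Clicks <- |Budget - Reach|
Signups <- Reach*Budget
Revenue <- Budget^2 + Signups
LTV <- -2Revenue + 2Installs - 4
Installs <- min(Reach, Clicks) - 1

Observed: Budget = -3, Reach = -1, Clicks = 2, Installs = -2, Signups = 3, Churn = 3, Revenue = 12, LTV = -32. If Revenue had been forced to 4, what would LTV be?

do(Revenue=4) replaces the equation Revenue <- Budget^2 + Signups with the constant Revenue = 4.
Clicks = |Budget - Reach|  [with Budget=-3, Reach=-1]  = 2
Installs = min(Reach, Clicks) - 1  [with Reach=-1, Clicks=2]  = -2
LTV = -2Revenue + 2Installs - 4  [with Revenue=4, Installs=-2]  = -16

-16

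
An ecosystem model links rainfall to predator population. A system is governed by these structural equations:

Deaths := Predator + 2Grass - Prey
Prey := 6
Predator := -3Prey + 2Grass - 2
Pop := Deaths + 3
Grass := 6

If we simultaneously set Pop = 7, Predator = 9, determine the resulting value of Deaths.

Under do(Pop = 7, Predator = 9), each intervened variable's structural equation is replaced by its fixed value.
Deaths = Predator + 2Grass - Prey  [with Predator=9, Grass=6, Prey=6]  = 15

15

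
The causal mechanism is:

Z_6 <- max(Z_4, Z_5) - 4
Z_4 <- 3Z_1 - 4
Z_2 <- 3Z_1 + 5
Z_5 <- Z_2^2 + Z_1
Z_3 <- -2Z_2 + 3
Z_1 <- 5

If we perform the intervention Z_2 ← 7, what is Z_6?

50

Under do(Z_2=7), the mechanism Z_2 <- 3Z_1 + 5 is discarded; Z_2 is fixed at 7.
Z_4 = 3Z_1 - 4  [with Z_1=5]  = 11
Z_5 = Z_2^2 + Z_1  [with Z_2=7, Z_1=5]  = 54
Z_6 = max(Z_4, Z_5) - 4  [with Z_4=11, Z_5=54]  = 50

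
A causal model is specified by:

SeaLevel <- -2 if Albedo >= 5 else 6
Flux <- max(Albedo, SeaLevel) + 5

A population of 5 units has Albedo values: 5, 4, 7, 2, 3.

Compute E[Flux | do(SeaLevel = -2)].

The intervention sets SeaLevel=-2 in all 5 units regardless of Albedo. Recomputing Flux per unit gives 10, 9, 12, 7, 8; average 9.2.

9.2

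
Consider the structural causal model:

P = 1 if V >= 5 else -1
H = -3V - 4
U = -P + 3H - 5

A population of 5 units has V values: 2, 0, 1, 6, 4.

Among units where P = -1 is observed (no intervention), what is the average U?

Observing P=-1 restricts to units where P's equation naturally yields -1: V ∈ {2, 0, 1, 4}. In that subpopulation U = -34, -16, -25, -52, mean -31.75.

-31.75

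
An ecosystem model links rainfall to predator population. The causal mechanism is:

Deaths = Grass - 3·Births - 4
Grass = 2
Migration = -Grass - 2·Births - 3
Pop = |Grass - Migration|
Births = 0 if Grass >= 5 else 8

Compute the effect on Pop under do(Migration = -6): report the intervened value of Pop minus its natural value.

Intervening sets Migration = -6 and removes its equation (Migration = -Grass - 2·Births - 3).
Pop = |Grass - Migration|  [with Grass=2, Migration=-6]  = 8
Without intervention: Births = 0 if Grass >= 5 else 8  [with Grass=2]  = 8; Migration = -Grass - 2·Births - 3  [with Grass=2, Births=8]  = -21; Pop = |Grass - Migration|  [with Grass=2, Migration=-21]  = 23.
Change = 8 − 23 = -15.

-15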